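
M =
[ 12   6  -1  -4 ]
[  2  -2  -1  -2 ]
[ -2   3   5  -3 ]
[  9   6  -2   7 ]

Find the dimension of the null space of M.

Row reduce to echelon form.
R2 ← R2 − (1/6)·R1: [0, -3, -5/6, -4/3]
R3 ← R3 + (1/6)·R1: [0, 4, 29/6, -11/3]
R4 ← R4 − (3/4)·R1: [0, 3/2, -5/4, 10]
R3 ← R3 + (4/3)·R2: [0, 0, 67/18, -49/9]
R4 ← R4 + (1/2)·R2: [0, 0, -5/3, 28/3]
R4 ← R4 + (30/67)·R3: [0, 0, 0, 462/67]
4 nonzero rows, so rank(M) = 4.
M has 4 columns; by rank–nullity, nullity = 4 − 4 = 0.

0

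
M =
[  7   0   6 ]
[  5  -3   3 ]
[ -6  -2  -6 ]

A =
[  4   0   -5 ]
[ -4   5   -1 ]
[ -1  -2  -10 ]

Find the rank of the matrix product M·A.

2

First compute MA:
[[ 22, -12, -95],
 [ 29, -21, -52],
 [-10,   2,  92]]
Now row reduce the product.
R2 ← R2 − (29/22)·R1: [0, -57/11, 1611/22]
R3 ← R3 + (5/11)·R1: [0, -38/11, 537/11]
R3 ← R3 − (2/3)·R2: [0, 0, 0]
2 nonzero rows, so rank(MA) = 2.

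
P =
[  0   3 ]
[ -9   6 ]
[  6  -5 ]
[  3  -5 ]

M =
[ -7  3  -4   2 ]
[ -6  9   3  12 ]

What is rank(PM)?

First compute PM:
[[-18,  27,   9,  36],
 [ 27,  27,  54,  54],
 [-12, -27, -39, -48],
 [  9, -36, -27, -54]]
Now row reduce the product.
R2 ← R2 + (3/2)·R1: [0, 135/2, 135/2, 108]
R3 ← R3 − (2/3)·R1: [0, -45, -45, -72]
R4 ← R4 + (1/2)·R1: [0, -45/2, -45/2, -36]
R3 ← R3 + (2/3)·R2: [0, 0, 0, 0]
R4 ← R4 + (1/3)·R2: [0, 0, 0, 0]
2 nonzero rows, so rank(PM) = 2.

2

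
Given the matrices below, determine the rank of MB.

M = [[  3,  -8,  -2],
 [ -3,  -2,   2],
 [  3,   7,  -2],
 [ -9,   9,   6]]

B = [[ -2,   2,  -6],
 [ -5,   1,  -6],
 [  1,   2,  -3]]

2

First compute MB:
[[ 32,  -6,  36],
 [ 18,  -4,  24],
 [-43,   9, -54],
 [-21,   3, -18]]
Now row reduce the product.
R2 ← R2 − (9/16)·R1: [0, -5/8, 15/4]
R3 ← R3 + (43/32)·R1: [0, 15/16, -45/8]
R4 ← R4 + (21/32)·R1: [0, -15/16, 45/8]
R3 ← R3 + (3/2)·R2: [0, 0, 0]
R4 ← R4 − (3/2)·R2: [0, 0, 0]
2 nonzero rows, so rank(MB) = 2.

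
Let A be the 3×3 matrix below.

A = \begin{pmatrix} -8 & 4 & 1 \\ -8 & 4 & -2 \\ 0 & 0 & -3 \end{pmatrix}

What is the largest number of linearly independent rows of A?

2

Row reduce to echelon form.
R2 ← R2 − R1: [0, 0, -3]
R3 ← R3 − R2: [0, 0, 0]
Echelon form has 2 nonzero rows, so rank(A) = 2.
The rank gives the maximum number of linearly independent rows: 2.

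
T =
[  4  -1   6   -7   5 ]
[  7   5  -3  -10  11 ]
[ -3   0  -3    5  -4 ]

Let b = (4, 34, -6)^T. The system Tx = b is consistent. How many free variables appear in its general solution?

Row reduce the augmented matrix [T | b].
R2 ← R2 − (7/4)·R1: [0, 27/4, -27/2, 9/4, 9/4, 27]
R3 ← R3 + (3/4)·R1: [0, -3/4, 3/2, -1/4, -1/4, -3]
R3 ← R3 + (1/9)·R2: [0, 0, 0, 0, 0, 0]
The echelon form has 2 nonzero rows, and every pivot lies in the first 5 columns, so rank(T) = rank([T|b]) = 2.
The system is consistent.
Free variables = (unknowns) − (rank) = 5 − 2 = 3.

3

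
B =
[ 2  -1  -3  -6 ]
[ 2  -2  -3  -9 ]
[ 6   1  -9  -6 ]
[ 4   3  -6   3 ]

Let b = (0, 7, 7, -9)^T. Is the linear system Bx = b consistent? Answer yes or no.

no

Row reduce the augmented matrix [B | b].
R2 ← R2 − R1: [0, -1, 0, -3, 7]
R3 ← R3 − (3)·R1: [0, 4, 0, 12, 7]
R4 ← R4 − (2)·R1: [0, 5, 0, 15, -9]
R3 ← R3 + (4)·R2: [0, 0, 0, 0, 35]
R4 ← R4 + (5)·R2: [0, 0, 0, 0, 26]
R4 ← R4 − (26/35)·R3: [0, 0, 0, 0, 0]
The echelon form has 3 nonzero rows; the last pivot sits in the augmented column, so rank(B) = 2 but rank([B|b]) = 3.
Since the ranks differ, the system is inconsistent.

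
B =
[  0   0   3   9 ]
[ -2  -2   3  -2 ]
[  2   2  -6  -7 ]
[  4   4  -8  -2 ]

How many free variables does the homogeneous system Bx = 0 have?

Row reduce to echelon form.
Swap R1 ↔ R2
R3 ← R3 + R1: [0, 0, -3, -9]
R4 ← R4 + (2)·R1: [0, 0, -2, -6]
R3 ← R3 + R2: [0, 0, 0, 0]
R4 ← R4 + (2/3)·R2: [0, 0, 0, 0]
2 nonzero rows, so rank(B) = 2.
B has 4 columns; by rank–nullity, nullity = 4 − 2 = 2.

2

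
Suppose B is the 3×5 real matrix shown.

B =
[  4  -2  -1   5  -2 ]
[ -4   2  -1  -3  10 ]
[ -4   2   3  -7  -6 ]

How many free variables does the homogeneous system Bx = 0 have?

3

Row reduce to echelon form.
R2 ← R2 + R1: [0, 0, -2, 2, 8]
R3 ← R3 + R1: [0, 0, 2, -2, -8]
R3 ← R3 + R2: [0, 0, 0, 0, 0]
2 nonzero rows, so rank(B) = 2.
B has 5 columns; by rank–nullity, nullity = 5 − 2 = 3.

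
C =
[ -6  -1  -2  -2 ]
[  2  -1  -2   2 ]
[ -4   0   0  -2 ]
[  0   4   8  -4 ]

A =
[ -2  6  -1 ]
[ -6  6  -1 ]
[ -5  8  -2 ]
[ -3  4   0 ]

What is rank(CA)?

First compute CA:
[[ 34, -66,  11],
 [  6,  -2,   3],
 [ 14, -32,   4],
 [-52,  72, -20]]
Now row reduce the product.
R2 ← R2 − (3/17)·R1: [0, 164/17, 18/17]
R3 ← R3 − (7/17)·R1: [0, -82/17, -9/17]
R4 ← R4 + (26/17)·R1: [0, -492/17, -54/17]
R3 ← R3 + (1/2)·R2: [0, 0, 0]
R4 ← R4 + (3)·R2: [0, 0, 0]
2 nonzero rows, so rank(CA) = 2.

2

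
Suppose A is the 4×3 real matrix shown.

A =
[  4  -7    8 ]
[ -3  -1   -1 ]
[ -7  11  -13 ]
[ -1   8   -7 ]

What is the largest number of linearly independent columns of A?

2

Row reduce to echelon form.
R2 ← R2 + (3/4)·R1: [0, -25/4, 5]
R3 ← R3 + (7/4)·R1: [0, -5/4, 1]
R4 ← R4 + (1/4)·R1: [0, 25/4, -5]
R3 ← R3 − (1/5)·R2: [0, 0, 0]
R4 ← R4 + R2: [0, 0, 0]
Echelon form has 2 nonzero rows, so rank(A) = 2.
The rank gives the maximum number of linearly independent columns: 2.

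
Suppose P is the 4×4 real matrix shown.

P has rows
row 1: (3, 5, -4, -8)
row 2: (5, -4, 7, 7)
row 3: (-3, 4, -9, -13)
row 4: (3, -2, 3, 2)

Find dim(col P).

3

Row reduce to echelon form.
R2 ← R2 − (5/3)·R1: [0, -37/3, 41/3, 61/3]
R3 ← R3 + R1: [0, 9, -13, -21]
R4 ← R4 − R1: [0, -7, 7, 10]
R3 ← R3 + (27/37)·R2: [0, 0, -112/37, -228/37]
R4 ← R4 − (21/37)·R2: [0, 0, -28/37, -57/37]
R4 ← R4 − (1/4)·R3: [0, 0, 0, 0]
Echelon form has 3 nonzero rows, so rank(P) = 3.
The column space has dimension equal to the rank: 3.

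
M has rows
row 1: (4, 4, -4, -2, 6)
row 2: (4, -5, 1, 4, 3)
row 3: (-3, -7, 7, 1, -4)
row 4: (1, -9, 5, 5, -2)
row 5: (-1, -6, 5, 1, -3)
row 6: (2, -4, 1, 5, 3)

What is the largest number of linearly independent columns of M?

Row reduce to echelon form.
R2 ← R2 − R1: [0, -9, 5, 6, -3]
R3 ← R3 + (3/4)·R1: [0, -4, 4, -1/2, 1/2]
R4 ← R4 − (1/4)·R1: [0, -10, 6, 11/2, -7/2]
R5 ← R5 + (1/4)·R1: [0, -5, 4, 1/2, -3/2]
R6 ← R6 − (1/2)·R1: [0, -6, 3, 6, 0]
R3 ← R3 − (4/9)·R2: [0, 0, 16/9, -19/6, 11/6]
R4 ← R4 − (10/9)·R2: [0, 0, 4/9, -7/6, -1/6]
R5 ← R5 − (5/9)·R2: [0, 0, 11/9, -17/6, 1/6]
R6 ← R6 − (2/3)·R2: [0, 0, -1/3, 2, 2]
R4 ← R4 − (1/4)·R3: [0, 0, 0, -3/8, -5/8]
R5 ← R5 − (11/16)·R3: [0, 0, 0, -21/32, -35/32]
R6 ← R6 + (3/16)·R3: [0, 0, 0, 45/32, 75/32]
R5 ← R5 − (7/4)·R4: [0, 0, 0, 0, 0]
R6 ← R6 + (15/4)·R4: [0, 0, 0, 0, 0]
Echelon form has 4 nonzero rows, so rank(M) = 4.
The rank gives the maximum number of linearly independent columns: 4.

4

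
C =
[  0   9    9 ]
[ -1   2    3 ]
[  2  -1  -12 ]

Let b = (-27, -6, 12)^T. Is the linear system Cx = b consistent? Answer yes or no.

Row reduce the augmented matrix [C | b].
Swap R1 ↔ R2
R3 ← R3 + (2)·R1: [0, 3, -6, 0]
R3 ← R3 − (1/3)·R2: [0, 0, -9, 9]
The echelon form has 3 nonzero rows, and every pivot lies in the first 3 columns, so rank(C) = rank([C|b]) = 3.
The system is consistent.

yes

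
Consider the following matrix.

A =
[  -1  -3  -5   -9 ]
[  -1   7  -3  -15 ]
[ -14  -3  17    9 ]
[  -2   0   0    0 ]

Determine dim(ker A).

0

Row reduce to echelon form.
R2 ← R2 − R1: [0, 10, 2, -6]
R3 ← R3 − (14)·R1: [0, 39, 87, 135]
R4 ← R4 − (2)·R1: [0, 6, 10, 18]
R3 ← R3 − (39/10)·R2: [0, 0, 396/5, 792/5]
R4 ← R4 − (3/5)·R2: [0, 0, 44/5, 108/5]
R4 ← R4 − (1/9)·R3: [0, 0, 0, 4]
4 nonzero rows, so rank(A) = 4.
A has 4 columns; by rank–nullity, nullity = 4 − 4 = 0.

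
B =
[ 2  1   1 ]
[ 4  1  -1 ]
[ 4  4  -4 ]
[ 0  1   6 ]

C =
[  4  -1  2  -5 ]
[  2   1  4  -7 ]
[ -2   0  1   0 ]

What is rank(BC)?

First compute BC:
[[  8,  -1,   9, -17],
 [ 20,  -3,  11, -27],
 [ 32,   0,  20, -48],
 [-10,   1,  10,  -7]]
Now row reduce the product.
R2 ← R2 − (5/2)·R1: [0, -1/2, -23/2, 31/2]
R3 ← R3 − (4)·R1: [0, 4, -16, 20]
R4 ← R4 + (5/4)·R1: [0, -1/4, 85/4, -113/4]
R3 ← R3 + (8)·R2: [0, 0, -108, 144]
R4 ← R4 − (1/2)·R2: [0, 0, 27, -36]
R4 ← R4 + (1/4)·R3: [0, 0, 0, 0]
3 nonzero rows, so rank(BC) = 3.

3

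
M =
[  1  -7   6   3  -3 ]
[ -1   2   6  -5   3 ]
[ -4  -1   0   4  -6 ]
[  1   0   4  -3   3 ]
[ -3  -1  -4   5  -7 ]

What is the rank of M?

Row reduce to echelon form.
R2 ← R2 + R1: [0, -5, 12, -2, 0]
R3 ← R3 + (4)·R1: [0, -29, 24, 16, -18]
R4 ← R4 − R1: [0, 7, -2, -6, 6]
R5 ← R5 + (3)·R1: [0, -22, 14, 14, -16]
R3 ← R3 − (29/5)·R2: [0, 0, -228/5, 138/5, -18]
R4 ← R4 + (7/5)·R2: [0, 0, 74/5, -44/5, 6]
R5 ← R5 − (22/5)·R2: [0, 0, -194/5, 114/5, -16]
R4 ← R4 + (37/114)·R3: [0, 0, 0, 3/19, 3/19]
R5 ← R5 − (97/114)·R3: [0, 0, 0, -13/19, -13/19]
R5 ← R5 + (13/3)·R4: [0, 0, 0, 0, 0]
Echelon form has 4 nonzero rows, so rank(M) = 4.

4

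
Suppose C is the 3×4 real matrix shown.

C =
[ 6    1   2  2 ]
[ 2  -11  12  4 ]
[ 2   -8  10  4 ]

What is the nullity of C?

1

Row reduce to echelon form.
R2 ← R2 − (1/3)·R1: [0, -34/3, 34/3, 10/3]
R3 ← R3 − (1/3)·R1: [0, -25/3, 28/3, 10/3]
R3 ← R3 − (25/34)·R2: [0, 0, 1, 15/17]
3 nonzero rows, so rank(C) = 3.
C has 4 columns; by rank–nullity, nullity = 4 − 3 = 1.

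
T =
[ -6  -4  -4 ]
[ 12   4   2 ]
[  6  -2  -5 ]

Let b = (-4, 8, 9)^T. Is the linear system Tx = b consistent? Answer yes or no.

Row reduce the augmented matrix [T | b].
R2 ← R2 + (2)·R1: [0, -4, -6, 0]
R3 ← R3 + R1: [0, -6, -9, 5]
R3 ← R3 − (3/2)·R2: [0, 0, 0, 5]
The echelon form has 3 nonzero rows; the last pivot sits in the augmented column, so rank(T) = 2 but rank([T|b]) = 3.
Since the ranks differ, the system is inconsistent.

no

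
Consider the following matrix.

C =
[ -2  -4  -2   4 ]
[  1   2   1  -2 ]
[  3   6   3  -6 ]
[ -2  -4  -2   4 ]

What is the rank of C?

Row reduce to echelon form.
R2 ← R2 + (1/2)·R1: [0, 0, 0, 0]
R3 ← R3 + (3/2)·R1: [0, 0, 0, 0]
R4 ← R4 − R1: [0, 0, 0, 0]
Echelon form has 1 nonzero row, so rank(C) = 1.

1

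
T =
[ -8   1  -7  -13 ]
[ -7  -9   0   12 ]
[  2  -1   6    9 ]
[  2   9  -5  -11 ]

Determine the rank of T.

Row reduce to echelon form.
R2 ← R2 − (7/8)·R1: [0, -79/8, 49/8, 187/8]
R3 ← R3 + (1/4)·R1: [0, -3/4, 17/4, 23/4]
R4 ← R4 + (1/4)·R1: [0, 37/4, -27/4, -57/4]
R3 ← R3 − (6/79)·R2: [0, 0, 299/79, 314/79]
R4 ← R4 + (74/79)·R2: [0, 0, -80/79, 604/79]
R4 ← R4 + (80/299)·R3: [0, 0, 0, 2604/299]
Echelon form has 4 nonzero rows, so rank(T) = 4.

4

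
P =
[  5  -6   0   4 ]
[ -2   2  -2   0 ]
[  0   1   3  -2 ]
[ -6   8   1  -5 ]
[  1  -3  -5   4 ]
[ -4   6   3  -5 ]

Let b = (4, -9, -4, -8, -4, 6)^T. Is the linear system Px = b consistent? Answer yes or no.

Row reduce the augmented matrix [P | b].
R2 ← R2 + (2/5)·R1: [0, -2/5, -2, 8/5, -37/5]
R4 ← R4 + (6/5)·R1: [0, 4/5, 1, -1/5, -16/5]
R5 ← R5 − (1/5)·R1: [0, -9/5, -5, 16/5, -24/5]
R6 ← R6 + (4/5)·R1: [0, 6/5, 3, -9/5, 46/5]
R3 ← R3 + (5/2)·R2: [0, 0, -2, 2, -45/2]
R4 ← R4 + (2)·R2: [0, 0, -3, 3, -18]
R5 ← R5 − (9/2)·R2: [0, 0, 4, -4, 57/2]
R6 ← R6 + (3)·R2: [0, 0, -3, 3, -13]
R4 ← R4 − (3/2)·R3: [0, 0, 0, 0, 63/4]
R5 ← R5 + (2)·R3: [0, 0, 0, 0, -33/2]
R6 ← R6 − (3/2)·R3: [0, 0, 0, 0, 83/4]
R5 ← R5 + (22/21)·R4: [0, 0, 0, 0, 0]
R6 ← R6 − (83/63)·R4: [0, 0, 0, 0, 0]
The echelon form has 4 nonzero rows; the last pivot sits in the augmented column, so rank(P) = 3 but rank([P|b]) = 4.
Since the ranks differ, the system is inconsistent.

no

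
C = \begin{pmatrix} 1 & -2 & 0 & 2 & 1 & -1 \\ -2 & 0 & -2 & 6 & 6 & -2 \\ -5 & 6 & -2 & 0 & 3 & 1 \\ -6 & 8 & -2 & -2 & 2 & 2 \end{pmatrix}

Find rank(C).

Row reduce to echelon form.
R2 ← R2 + (2)·R1: [0, -4, -2, 10, 8, -4]
R3 ← R3 + (5)·R1: [0, -4, -2, 10, 8, -4]
R4 ← R4 + (6)·R1: [0, -4, -2, 10, 8, -4]
R3 ← R3 − R2: [0, 0, 0, 0, 0, 0]
R4 ← R4 − R2: [0, 0, 0, 0, 0, 0]
Echelon form has 2 nonzero rows, so rank(C) = 2.

2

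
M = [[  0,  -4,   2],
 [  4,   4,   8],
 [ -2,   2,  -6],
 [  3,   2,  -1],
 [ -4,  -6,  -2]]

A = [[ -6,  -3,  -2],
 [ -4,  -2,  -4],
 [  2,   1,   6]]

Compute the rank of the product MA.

First compute MA:
[[ 20,  10,  28],
 [-24, -12,  24],
 [ -8,  -4, -40],
 [-28, -14, -20],
 [ 44,  22,  20]]
Now row reduce the product.
R2 ← R2 + (6/5)·R1: [0, 0, 288/5]
R3 ← R3 + (2/5)·R1: [0, 0, -144/5]
R4 ← R4 + (7/5)·R1: [0, 0, 96/5]
R5 ← R5 − (11/5)·R1: [0, 0, -208/5]
R3 ← R3 + (1/2)·R2: [0, 0, 0]
R4 ← R4 − (1/3)·R2: [0, 0, 0]
R5 ← R5 + (13/18)·R2: [0, 0, 0]
2 nonzero rows, so rank(MA) = 2.

2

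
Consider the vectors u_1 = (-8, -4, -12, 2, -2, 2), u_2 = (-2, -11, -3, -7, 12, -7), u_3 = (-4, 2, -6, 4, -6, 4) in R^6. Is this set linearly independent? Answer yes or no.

no

Form the matrix with these vectors as rows and row reduce.
R2 ← R2 − (1/4)·R1: [0, -10, 0, -15/2, 25/2, -15/2]
R3 ← R3 − (1/2)·R1: [0, 4, 0, 3, -5, 3]
R3 ← R3 + (2/5)·R2: [0, 0, 0, 0, 0, 0]
2 nonzero rows, so the 3 vectors span a space of dimension 2.
Since 2 < 3, the vectors are linearly dependent.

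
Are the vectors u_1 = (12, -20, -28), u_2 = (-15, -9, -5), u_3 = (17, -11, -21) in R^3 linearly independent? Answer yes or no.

yes

Form the matrix with these vectors as rows and row reduce.
R2 ← R2 + (5/4)·R1: [0, -34, -40]
R3 ← R3 − (17/12)·R1: [0, 52/3, 56/3]
R3 ← R3 + (26/51)·R2: [0, 0, -88/51]
3 nonzero rows, so the 3 vectors span a space of dimension 3.
Since 3 = 3, the vectors are linearly independent.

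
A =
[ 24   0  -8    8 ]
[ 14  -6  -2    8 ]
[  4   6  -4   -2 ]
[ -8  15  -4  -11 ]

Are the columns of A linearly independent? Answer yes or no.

no

Row reduce A to echelon form.
R2 ← R2 − (7/12)·R1: [0, -6, 8/3, 10/3]
R3 ← R3 − (1/6)·R1: [0, 6, -8/3, -10/3]
R4 ← R4 + (1/3)·R1: [0, 15, -20/3, -25/3]
R3 ← R3 + R2: [0, 0, 0, 0]
R4 ← R4 + (5/2)·R2: [0, 0, 0, 0]
2 pivots among 4 columns.
Only 2 < 4 pivot columns, so the columns are linearly dependent.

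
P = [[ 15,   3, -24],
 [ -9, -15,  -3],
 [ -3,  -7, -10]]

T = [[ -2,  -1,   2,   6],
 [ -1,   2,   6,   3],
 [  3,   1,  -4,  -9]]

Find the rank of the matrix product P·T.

2

First compute PT:
[[-105, -33, 144, 315],
 [ 24, -24, -96, -72],
 [-17, -21,  -8,  51]]
Now row reduce the product.
R2 ← R2 + (8/35)·R1: [0, -1104/35, -2208/35, 0]
R3 ← R3 − (17/105)·R1: [0, -548/35, -1096/35, 0]
R3 ← R3 − (137/276)·R2: [0, 0, 0, 0]
2 nonzero rows, so rank(PT) = 2.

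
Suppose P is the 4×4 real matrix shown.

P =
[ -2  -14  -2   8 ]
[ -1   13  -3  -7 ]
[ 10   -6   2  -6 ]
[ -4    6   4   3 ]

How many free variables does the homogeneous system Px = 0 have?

Row reduce to echelon form.
R2 ← R2 − (1/2)·R1: [0, 20, -2, -11]
R3 ← R3 + (5)·R1: [0, -76, -8, 34]
R4 ← R4 − (2)·R1: [0, 34, 8, -13]
R3 ← R3 + (19/5)·R2: [0, 0, -78/5, -39/5]
R4 ← R4 − (17/10)·R2: [0, 0, 57/5, 57/10]
R4 ← R4 + (19/26)·R3: [0, 0, 0, 0]
3 nonzero rows, so rank(P) = 3.
P has 4 columns; by rank–nullity, nullity = 4 − 3 = 1.

1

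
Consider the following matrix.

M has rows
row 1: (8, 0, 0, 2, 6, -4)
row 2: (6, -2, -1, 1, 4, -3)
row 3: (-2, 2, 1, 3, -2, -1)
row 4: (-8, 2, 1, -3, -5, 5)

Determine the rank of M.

Row reduce to echelon form.
R2 ← R2 − (3/4)·R1: [0, -2, -1, -1/2, -1/2, 0]
R3 ← R3 + (1/4)·R1: [0, 2, 1, 7/2, -1/2, -2]
R4 ← R4 + R1: [0, 2, 1, -1, 1, 1]
R3 ← R3 + R2: [0, 0, 0, 3, -1, -2]
R4 ← R4 + R2: [0, 0, 0, -3/2, 1/2, 1]
R4 ← R4 + (1/2)·R3: [0, 0, 0, 0, 0, 0]
Echelon form has 3 nonzero rows, so rank(M) = 3.

3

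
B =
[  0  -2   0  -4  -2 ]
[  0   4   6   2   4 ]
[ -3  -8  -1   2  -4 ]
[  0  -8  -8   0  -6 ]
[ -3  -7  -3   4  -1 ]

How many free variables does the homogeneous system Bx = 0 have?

0

Row reduce to echelon form.
Swap R1 ↔ R3
R5 ← R5 − R1: [0, 1, -2, 2, 3]
R3 ← R3 + (1/2)·R2: [0, 0, 3, -3, 0]
R4 ← R4 + (2)·R2: [0, 0, 4, 4, 2]
R5 ← R5 − (1/4)·R2: [0, 0, -7/2, 3/2, 2]
R4 ← R4 − (4/3)·R3: [0, 0, 0, 8, 2]
R5 ← R5 + (7/6)·R3: [0, 0, 0, -2, 2]
R5 ← R5 + (1/4)·R4: [0, 0, 0, 0, 5/2]
5 nonzero rows, so rank(B) = 5.
B has 5 columns; by rank–nullity, nullity = 5 − 5 = 0.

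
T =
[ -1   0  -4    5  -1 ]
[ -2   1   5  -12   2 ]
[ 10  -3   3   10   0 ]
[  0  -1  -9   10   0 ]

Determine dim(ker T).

2

Row reduce to echelon form.
R2 ← R2 − (2)·R1: [0, 1, 13, -22, 4]
R3 ← R3 + (10)·R1: [0, -3, -37, 60, -10]
R3 ← R3 + (3)·R2: [0, 0, 2, -6, 2]
R4 ← R4 + R2: [0, 0, 4, -12, 4]
R4 ← R4 − (2)·R3: [0, 0, 0, 0, 0]
3 nonzero rows, so rank(T) = 3.
T has 5 columns; by rank–nullity, nullity = 5 − 3 = 2.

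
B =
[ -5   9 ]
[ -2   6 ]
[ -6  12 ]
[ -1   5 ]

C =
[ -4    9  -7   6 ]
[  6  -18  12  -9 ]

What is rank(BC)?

2

First compute BC:
[[ 74, -207, 143, -111],
 [ 44, -126,  86, -66],
 [ 96, -270, 186, -144],
 [ 34, -99,  67, -51]]
Now row reduce the product.
R2 ← R2 − (22/37)·R1: [0, -108/37, 36/37, 0]
R3 ← R3 − (48/37)·R1: [0, -54/37, 18/37, 0]
R4 ← R4 − (17/37)·R1: [0, -144/37, 48/37, 0]
R3 ← R3 − (1/2)·R2: [0, 0, 0, 0]
R4 ← R4 − (4/3)·R2: [0, 0, 0, 0]
2 nonzero rows, so rank(BC) = 2.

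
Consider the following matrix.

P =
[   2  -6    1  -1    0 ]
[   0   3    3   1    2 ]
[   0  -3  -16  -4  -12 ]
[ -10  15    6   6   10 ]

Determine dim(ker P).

2

Row reduce to echelon form.
R4 ← R4 + (5)·R1: [0, -15, 11, 1, 10]
R3 ← R3 + R2: [0, 0, -13, -3, -10]
R4 ← R4 + (5)·R2: [0, 0, 26, 6, 20]
R4 ← R4 + (2)·R3: [0, 0, 0, 0, 0]
3 nonzero rows, so rank(P) = 3.
P has 5 columns; by rank–nullity, nullity = 5 − 3 = 2.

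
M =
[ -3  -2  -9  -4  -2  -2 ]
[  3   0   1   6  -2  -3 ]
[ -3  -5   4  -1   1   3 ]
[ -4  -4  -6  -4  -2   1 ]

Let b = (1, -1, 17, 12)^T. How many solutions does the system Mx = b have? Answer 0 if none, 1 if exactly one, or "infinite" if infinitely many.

Row reduce the augmented matrix [M | b].
R2 ← R2 + R1: [0, -2, -8, 2, -4, -5, 0]
R3 ← R3 − R1: [0, -3, 13, 3, 3, 5, 16]
R4 ← R4 − (4/3)·R1: [0, -4/3, 6, 4/3, 2/3, 11/3, 32/3]
R3 ← R3 − (3/2)·R2: [0, 0, 25, 0, 9, 25/2, 16]
R4 ← R4 − (2/3)·R2: [0, 0, 34/3, 0, 10/3, 7, 32/3]
R4 ← R4 − (34/75)·R3: [0, 0, 0, 0, -56/75, 4/3, 256/75]
The echelon form has 4 nonzero rows, and every pivot lies in the first 6 columns, so rank(M) = rank([M|b]) = 4.
The system is consistent.
rank = 4 < 6 unknowns, so there are infinitely many solutions.

infinite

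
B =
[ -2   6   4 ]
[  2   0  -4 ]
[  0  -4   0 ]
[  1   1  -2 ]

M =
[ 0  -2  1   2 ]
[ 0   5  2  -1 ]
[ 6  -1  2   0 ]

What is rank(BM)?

First compute BM:
[[ 24,  30,  18, -10],
 [-24,   0,  -6,   4],
 [  0, -20,  -8,   4],
 [-12,   5,  -1,   1]]
Now row reduce the product.
R2 ← R2 + R1: [0, 30, 12, -6]
R4 ← R4 + (1/2)·R1: [0, 20, 8, -4]
R3 ← R3 + (2/3)·R2: [0, 0, 0, 0]
R4 ← R4 − (2/3)·R2: [0, 0, 0, 0]
2 nonzero rows, so rank(BM) = 2.

2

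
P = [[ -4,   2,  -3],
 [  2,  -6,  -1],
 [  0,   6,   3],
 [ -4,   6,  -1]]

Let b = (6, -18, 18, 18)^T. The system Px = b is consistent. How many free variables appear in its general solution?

1

Row reduce the augmented matrix [P | b].
R2 ← R2 + (1/2)·R1: [0, -5, -5/2, -15]
R4 ← R4 − R1: [0, 4, 2, 12]
R3 ← R3 + (6/5)·R2: [0, 0, 0, 0]
R4 ← R4 + (4/5)·R2: [0, 0, 0, 0]
The echelon form has 2 nonzero rows, and every pivot lies in the first 3 columns, so rank(P) = rank([P|b]) = 2.
The system is consistent.
Free variables = (unknowns) − (rank) = 3 − 2 = 1.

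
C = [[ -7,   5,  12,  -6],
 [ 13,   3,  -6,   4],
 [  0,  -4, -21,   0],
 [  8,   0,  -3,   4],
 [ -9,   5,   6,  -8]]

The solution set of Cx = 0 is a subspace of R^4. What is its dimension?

Row reduce to echelon form.
R2 ← R2 + (13/7)·R1: [0, 86/7, 114/7, -50/7]
R4 ← R4 + (8/7)·R1: [0, 40/7, 75/7, -20/7]
R5 ← R5 − (9/7)·R1: [0, -10/7, -66/7, -2/7]
R3 ← R3 + (14/43)·R2: [0, 0, -675/43, -100/43]
R4 ← R4 − (20/43)·R2: [0, 0, 135/43, 20/43]
R5 ← R5 + (5/43)·R2: [0, 0, -324/43, -48/43]
R4 ← R4 + (1/5)·R3: [0, 0, 0, 0]
R5 ← R5 − (12/25)·R3: [0, 0, 0, 0]
3 nonzero rows, so rank(C) = 3.
C has 4 columns; by rank–nullity, nullity = 4 − 3 = 1.

1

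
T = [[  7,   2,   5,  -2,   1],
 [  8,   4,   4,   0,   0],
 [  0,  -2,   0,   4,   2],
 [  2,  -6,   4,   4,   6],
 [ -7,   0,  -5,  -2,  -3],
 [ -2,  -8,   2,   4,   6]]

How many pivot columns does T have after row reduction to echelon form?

3

Row reduce to echelon form.
R2 ← R2 − (8/7)·R1: [0, 12/7, -12/7, 16/7, -8/7]
R4 ← R4 − (2/7)·R1: [0, -46/7, 18/7, 32/7, 40/7]
R5 ← R5 + R1: [0, 2, 0, -4, -2]
R6 ← R6 + (2/7)·R1: [0, -52/7, 24/7, 24/7, 44/7]
R3 ← R3 + (7/6)·R2: [0, 0, -2, 20/3, 2/3]
R4 ← R4 + (23/6)·R2: [0, 0, -4, 40/3, 4/3]
R5 ← R5 − (7/6)·R2: [0, 0, 2, -20/3, -2/3]
R6 ← R6 + (13/3)·R2: [0, 0, -4, 40/3, 4/3]
R4 ← R4 − (2)·R3: [0, 0, 0, 0, 0]
R5 ← R5 + R3: [0, 0, 0, 0, 0]
R6 ← R6 − (2)·R3: [0, 0, 0, 0, 0]
Echelon form has 3 nonzero rows, so rank(T) = 3.
Each nonzero row contributes one pivot column: 3 pivot columns.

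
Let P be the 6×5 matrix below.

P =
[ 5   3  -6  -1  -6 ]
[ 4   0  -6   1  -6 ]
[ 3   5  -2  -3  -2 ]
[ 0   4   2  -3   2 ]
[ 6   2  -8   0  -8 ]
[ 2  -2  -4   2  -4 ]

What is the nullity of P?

Row reduce to echelon form.
R2 ← R2 − (4/5)·R1: [0, -12/5, -6/5, 9/5, -6/5]
R3 ← R3 − (3/5)·R1: [0, 16/5, 8/5, -12/5, 8/5]
R5 ← R5 − (6/5)·R1: [0, -8/5, -4/5, 6/5, -4/5]
R6 ← R6 − (2/5)·R1: [0, -16/5, -8/5, 12/5, -8/5]
R3 ← R3 + (4/3)·R2: [0, 0, 0, 0, 0]
R4 ← R4 + (5/3)·R2: [0, 0, 0, 0, 0]
R5 ← R5 − (2/3)·R2: [0, 0, 0, 0, 0]
R6 ← R6 − (4/3)·R2: [0, 0, 0, 0, 0]
2 nonzero rows, so rank(P) = 2.
P has 5 columns; by rank–nullity, nullity = 5 − 2 = 3.

3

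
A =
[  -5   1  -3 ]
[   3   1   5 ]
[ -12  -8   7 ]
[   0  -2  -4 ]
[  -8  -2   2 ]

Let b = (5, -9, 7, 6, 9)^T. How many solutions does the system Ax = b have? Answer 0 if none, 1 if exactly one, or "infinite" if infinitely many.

0

Row reduce the augmented matrix [A | b].
R2 ← R2 + (3/5)·R1: [0, 8/5, 16/5, -6]
R3 ← R3 − (12/5)·R1: [0, -52/5, 71/5, -5]
R5 ← R5 − (8/5)·R1: [0, -18/5, 34/5, 1]
R3 ← R3 + (13/2)·R2: [0, 0, 35, -44]
R4 ← R4 + (5/4)·R2: [0, 0, 0, -3/2]
R5 ← R5 + (9/4)·R2: [0, 0, 14, -25/2]
R5 ← R5 − (2/5)·R3: [0, 0, 0, 51/10]
R5 ← R5 + (17/5)·R4: [0, 0, 0, 0]
The echelon form has 4 nonzero rows; the last pivot sits in the augmented column, so rank(A) = 3 but rank([A|b]) = 4.
Since the ranks differ, the system is inconsistent.
It has no solutions.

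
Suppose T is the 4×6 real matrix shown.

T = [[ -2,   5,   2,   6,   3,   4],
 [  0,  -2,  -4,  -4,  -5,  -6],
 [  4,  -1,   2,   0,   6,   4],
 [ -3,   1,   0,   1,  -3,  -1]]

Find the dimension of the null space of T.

Row reduce to echelon form.
R3 ← R3 + (2)·R1: [0, 9, 6, 12, 12, 12]
R4 ← R4 − (3/2)·R1: [0, -13/2, -3, -8, -15/2, -7]
R3 ← R3 + (9/2)·R2: [0, 0, -12, -6, -21/2, -15]
R4 ← R4 − (13/4)·R2: [0, 0, 10, 5, 35/4, 25/2]
R4 ← R4 + (5/6)·R3: [0, 0, 0, 0, 0, 0]
3 nonzero rows, so rank(T) = 3.
T has 6 columns; by rank–nullity, nullity = 6 − 3 = 3.

3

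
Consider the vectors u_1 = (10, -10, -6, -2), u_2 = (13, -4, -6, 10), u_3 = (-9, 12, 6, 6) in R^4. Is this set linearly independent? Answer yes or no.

no

Form the matrix with these vectors as rows and row reduce.
R2 ← R2 − (13/10)·R1: [0, 9, 9/5, 63/5]
R3 ← R3 + (9/10)·R1: [0, 3, 3/5, 21/5]
R3 ← R3 − (1/3)·R2: [0, 0, 0, 0]
2 nonzero rows, so the 3 vectors span a space of dimension 2.
Since 2 < 3, the vectors are linearly dependent.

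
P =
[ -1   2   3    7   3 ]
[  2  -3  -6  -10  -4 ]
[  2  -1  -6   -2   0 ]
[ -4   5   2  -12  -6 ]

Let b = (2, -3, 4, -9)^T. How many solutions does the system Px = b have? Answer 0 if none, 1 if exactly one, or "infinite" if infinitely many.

0

Row reduce the augmented matrix [P | b].
R2 ← R2 + (2)·R1: [0, 1, 0, 4, 2, 1]
R3 ← R3 + (2)·R1: [0, 3, 0, 12, 6, 8]
R4 ← R4 − (4)·R1: [0, -3, -10, -40, -18, -17]
R3 ← R3 − (3)·R2: [0, 0, 0, 0, 0, 5]
R4 ← R4 + (3)·R2: [0, 0, -10, -28, -12, -14]
Swap R3 ↔ R4
The echelon form has 4 nonzero rows; the last pivot sits in the augmented column, so rank(P) = 3 but rank([P|b]) = 4.
Since the ranks differ, the system is inconsistent.
It has no solutions.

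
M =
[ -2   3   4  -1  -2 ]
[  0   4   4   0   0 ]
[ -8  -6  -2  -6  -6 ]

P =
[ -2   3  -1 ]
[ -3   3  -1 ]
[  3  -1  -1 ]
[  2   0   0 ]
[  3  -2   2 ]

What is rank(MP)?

First compute MP:
[[ -1,   3,  -9],
 [  0,   8,  -8],
 [ -2, -28,   4]]
Now row reduce the product.
R3 ← R3 − (2)·R1: [0, -34, 22]
R3 ← R3 + (17/4)·R2: [0, 0, -12]
3 nonzero rows, so rank(MP) = 3.

3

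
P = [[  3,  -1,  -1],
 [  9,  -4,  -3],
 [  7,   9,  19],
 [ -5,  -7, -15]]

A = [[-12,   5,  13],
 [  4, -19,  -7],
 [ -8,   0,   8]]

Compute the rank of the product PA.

3

First compute PA:
[[-32,  34,  38],
 [-100, 121, 121],
 [-200, -136, 180],
 [152, 108, -136]]
Now row reduce the product.
R2 ← R2 − (25/8)·R1: [0, 59/4, 9/4]
R3 ← R3 − (25/4)·R1: [0, -697/2, -115/2]
R4 ← R4 + (19/4)·R1: [0, 539/2, 89/2]
R3 ← R3 + (1394/59)·R2: [0, 0, -256/59]
R4 ← R4 − (1078/59)·R2: [0, 0, 200/59]
R4 ← R4 + (25/32)·R3: [0, 0, 0]
3 nonzero rows, so rank(PA) = 3.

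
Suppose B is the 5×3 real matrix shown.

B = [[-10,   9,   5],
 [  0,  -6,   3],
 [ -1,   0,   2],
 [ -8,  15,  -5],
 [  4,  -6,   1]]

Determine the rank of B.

3

Row reduce to echelon form.
R3 ← R3 − (1/10)·R1: [0, -9/10, 3/2]
R4 ← R4 − (4/5)·R1: [0, 39/5, -9]
R5 ← R5 + (2/5)·R1: [0, -12/5, 3]
R3 ← R3 − (3/20)·R2: [0, 0, 21/20]
R4 ← R4 + (13/10)·R2: [0, 0, -51/10]
R5 ← R5 − (2/5)·R2: [0, 0, 9/5]
R4 ← R4 + (34/7)·R3: [0, 0, 0]
R5 ← R5 − (12/7)·R3: [0, 0, 0]
Echelon form has 3 nonzero rows, so rank(B) = 3.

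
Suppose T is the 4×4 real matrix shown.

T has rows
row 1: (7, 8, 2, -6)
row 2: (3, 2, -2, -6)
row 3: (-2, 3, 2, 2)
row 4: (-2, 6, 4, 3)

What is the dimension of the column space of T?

3

Row reduce to echelon form.
R2 ← R2 − (3/7)·R1: [0, -10/7, -20/7, -24/7]
R3 ← R3 + (2/7)·R1: [0, 37/7, 18/7, 2/7]
R4 ← R4 + (2/7)·R1: [0, 58/7, 32/7, 9/7]
R3 ← R3 + (37/10)·R2: [0, 0, -8, -62/5]
R4 ← R4 + (29/5)·R2: [0, 0, -12, -93/5]
R4 ← R4 − (3/2)·R3: [0, 0, 0, 0]
Echelon form has 3 nonzero rows, so rank(T) = 3.
The column space has dimension equal to the rank: 3.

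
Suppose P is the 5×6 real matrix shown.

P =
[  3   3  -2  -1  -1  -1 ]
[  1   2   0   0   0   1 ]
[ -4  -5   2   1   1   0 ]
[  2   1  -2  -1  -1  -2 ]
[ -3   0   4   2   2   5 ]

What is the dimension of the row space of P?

2

Row reduce to echelon form.
R2 ← R2 − (1/3)·R1: [0, 1, 2/3, 1/3, 1/3, 4/3]
R3 ← R3 + (4/3)·R1: [0, -1, -2/3, -1/3, -1/3, -4/3]
R4 ← R4 − (2/3)·R1: [0, -1, -2/3, -1/3, -1/3, -4/3]
R5 ← R5 + R1: [0, 3, 2, 1, 1, 4]
R3 ← R3 + R2: [0, 0, 0, 0, 0, 0]
R4 ← R4 + R2: [0, 0, 0, 0, 0, 0]
R5 ← R5 − (3)·R2: [0, 0, 0, 0, 0, 0]
Echelon form has 2 nonzero rows, so rank(P) = 2.
The row space has dimension equal to the rank: 2.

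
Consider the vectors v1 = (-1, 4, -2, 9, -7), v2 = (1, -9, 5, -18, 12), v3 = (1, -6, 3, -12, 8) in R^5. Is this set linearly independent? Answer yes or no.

yes

Form the matrix with these vectors as rows and row reduce.
R2 ← R2 + R1: [0, -5, 3, -9, 5]
R3 ← R3 + R1: [0, -2, 1, -3, 1]
R3 ← R3 − (2/5)·R2: [0, 0, -1/5, 3/5, -1]
3 nonzero rows, so the 3 vectors span a space of dimension 3.
Since 3 = 3, the vectors are linearly independent.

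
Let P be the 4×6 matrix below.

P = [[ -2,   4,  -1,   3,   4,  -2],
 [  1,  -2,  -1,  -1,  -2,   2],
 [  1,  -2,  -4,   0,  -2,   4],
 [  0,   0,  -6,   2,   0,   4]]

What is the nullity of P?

4

Row reduce to echelon form.
R2 ← R2 + (1/2)·R1: [0, 0, -3/2, 1/2, 0, 1]
R3 ← R3 + (1/2)·R1: [0, 0, -9/2, 3/2, 0, 3]
R3 ← R3 − (3)·R2: [0, 0, 0, 0, 0, 0]
R4 ← R4 − (4)·R2: [0, 0, 0, 0, 0, 0]
2 nonzero rows, so rank(P) = 2.
P has 6 columns; by rank–nullity, nullity = 6 − 2 = 4.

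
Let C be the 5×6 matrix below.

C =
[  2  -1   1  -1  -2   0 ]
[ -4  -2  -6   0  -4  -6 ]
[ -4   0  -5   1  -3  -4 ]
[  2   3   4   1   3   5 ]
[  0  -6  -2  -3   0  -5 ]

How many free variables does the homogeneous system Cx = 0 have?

Row reduce to echelon form.
R2 ← R2 + (2)·R1: [0, -4, -4, -2, -8, -6]
R3 ← R3 + (2)·R1: [0, -2, -3, -1, -7, -4]
R4 ← R4 − R1: [0, 4, 3, 2, 5, 5]
R3 ← R3 − (1/2)·R2: [0, 0, -1, 0, -3, -1]
R4 ← R4 + R2: [0, 0, -1, 0, -3, -1]
R5 ← R5 − (3/2)·R2: [0, 0, 4, 0, 12, 4]
R4 ← R4 − R3: [0, 0, 0, 0, 0, 0]
R5 ← R5 + (4)·R3: [0, 0, 0, 0, 0, 0]
3 nonzero rows, so rank(C) = 3.
C has 6 columns; by rank–nullity, nullity = 6 − 3 = 3.

3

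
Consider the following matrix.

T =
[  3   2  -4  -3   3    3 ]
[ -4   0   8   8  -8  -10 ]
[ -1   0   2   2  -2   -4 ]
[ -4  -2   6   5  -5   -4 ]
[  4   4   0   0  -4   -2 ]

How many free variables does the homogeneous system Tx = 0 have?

2

Row reduce to echelon form.
R2 ← R2 + (4/3)·R1: [0, 8/3, 8/3, 4, -4, -6]
R3 ← R3 + (1/3)·R1: [0, 2/3, 2/3, 1, -1, -3]
R4 ← R4 + (4/3)·R1: [0, 2/3, 2/3, 1, -1, 0]
R5 ← R5 − (4/3)·R1: [0, 4/3, 16/3, 4, -8, -6]
R3 ← R3 − (1/4)·R2: [0, 0, 0, 0, 0, -3/2]
R4 ← R4 − (1/4)·R2: [0, 0, 0, 0, 0, 3/2]
R5 ← R5 − (1/2)·R2: [0, 0, 4, 2, -6, -3]
Swap R3 ↔ R5
R5 ← R5 + R4: [0, 0, 0, 0, 0, 0]
4 nonzero rows, so rank(T) = 4.
T has 6 columns; by rank–nullity, nullity = 6 − 4 = 2.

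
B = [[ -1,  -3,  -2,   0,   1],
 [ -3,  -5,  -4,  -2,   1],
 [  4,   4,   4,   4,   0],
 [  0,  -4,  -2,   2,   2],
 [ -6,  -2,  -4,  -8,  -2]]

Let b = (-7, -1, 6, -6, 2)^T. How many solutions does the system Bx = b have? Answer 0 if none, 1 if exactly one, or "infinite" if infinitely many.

Row reduce the augmented matrix [B | b].
R2 ← R2 − (3)·R1: [0, 4, 2, -2, -2, 20]
R3 ← R3 + (4)·R1: [0, -8, -4, 4, 4, -22]
R5 ← R5 − (6)·R1: [0, 16, 8, -8, -8, 44]
R3 ← R3 + (2)·R2: [0, 0, 0, 0, 0, 18]
R4 ← R4 + R2: [0, 0, 0, 0, 0, 14]
R5 ← R5 − (4)·R2: [0, 0, 0, 0, 0, -36]
R4 ← R4 − (7/9)·R3: [0, 0, 0, 0, 0, 0]
R5 ← R5 + (2)·R3: [0, 0, 0, 0, 0, 0]
The echelon form has 3 nonzero rows; the last pivot sits in the augmented column, so rank(B) = 2 but rank([B|b]) = 3.
Since the ranks differ, the system is inconsistent.
It has no solutions.

0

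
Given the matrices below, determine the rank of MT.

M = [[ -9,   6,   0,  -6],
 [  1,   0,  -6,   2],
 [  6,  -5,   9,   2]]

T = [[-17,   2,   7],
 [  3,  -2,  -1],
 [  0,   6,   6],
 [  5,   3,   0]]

2

First compute MT:
[[141, -48, -69],
 [ -7, -28, -29],
 [-107,  82, 101]]
Now row reduce the product.
R2 ← R2 + (7/141)·R1: [0, -1428/47, -1524/47]
R3 ← R3 + (107/141)·R1: [0, 2142/47, 2286/47]
R3 ← R3 + (3/2)·R2: [0, 0, 0]
2 nonzero rows, so rank(MT) = 2.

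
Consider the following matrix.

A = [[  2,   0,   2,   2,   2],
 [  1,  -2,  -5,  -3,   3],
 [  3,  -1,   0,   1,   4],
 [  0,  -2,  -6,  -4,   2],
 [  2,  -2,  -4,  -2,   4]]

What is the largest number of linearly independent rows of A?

2

Row reduce to echelon form.
R2 ← R2 − (1/2)·R1: [0, -2, -6, -4, 2]
R3 ← R3 − (3/2)·R1: [0, -1, -3, -2, 1]
R5 ← R5 − R1: [0, -2, -6, -4, 2]
R3 ← R3 − (1/2)·R2: [0, 0, 0, 0, 0]
R4 ← R4 − R2: [0, 0, 0, 0, 0]
R5 ← R5 − R2: [0, 0, 0, 0, 0]
Echelon form has 2 nonzero rows, so rank(A) = 2.
The rank gives the maximum number of linearly independent rows: 2.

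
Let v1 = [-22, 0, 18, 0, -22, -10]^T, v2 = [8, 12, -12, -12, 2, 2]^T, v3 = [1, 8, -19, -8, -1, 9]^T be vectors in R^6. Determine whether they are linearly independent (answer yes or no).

Form the matrix with these vectors as rows and row reduce.
R2 ← R2 + (4/11)·R1: [0, 12, -60/11, -12, -6, -18/11]
R3 ← R3 + (1/22)·R1: [0, 8, -200/11, -8, -2, 94/11]
R3 ← R3 − (2/3)·R2: [0, 0, -160/11, 0, 2, 106/11]
3 nonzero rows, so the 3 vectors span a space of dimension 3.
Since 3 = 3, the vectors are linearly independent.

yes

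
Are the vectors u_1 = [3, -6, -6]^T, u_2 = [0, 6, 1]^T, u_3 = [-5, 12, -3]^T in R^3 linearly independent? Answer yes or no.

Form the matrix with these vectors as rows and row reduce.
R3 ← R3 + (5/3)·R1: [0, 2, -13]
R3 ← R3 − (1/3)·R2: [0, 0, -40/3]
3 nonzero rows, so the 3 vectors span a space of dimension 3.
Since 3 = 3, the vectors are linearly independent.

yes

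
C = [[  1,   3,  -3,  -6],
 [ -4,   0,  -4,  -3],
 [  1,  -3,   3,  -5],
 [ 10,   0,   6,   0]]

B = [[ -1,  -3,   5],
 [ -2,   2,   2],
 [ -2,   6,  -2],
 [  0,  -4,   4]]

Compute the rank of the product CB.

First compute CB:
[[ -1,   9,  -7],
 [ 12,   0, -24],
 [ -1,  29, -27],
 [-22,   6,  38]]
Now row reduce the product.
R2 ← R2 + (12)·R1: [0, 108, -108]
R3 ← R3 − R1: [0, 20, -20]
R4 ← R4 − (22)·R1: [0, -192, 192]
R3 ← R3 − (5/27)·R2: [0, 0, 0]
R4 ← R4 + (16/9)·R2: [0, 0, 0]
2 nonzero rows, so rank(CB) = 2.

2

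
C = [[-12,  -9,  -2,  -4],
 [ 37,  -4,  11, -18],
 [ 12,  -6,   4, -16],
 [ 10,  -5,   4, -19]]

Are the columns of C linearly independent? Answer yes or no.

Row reduce C to echelon form.
R2 ← R2 + (37/12)·R1: [0, -127/4, 29/6, -91/3]
R3 ← R3 + R1: [0, -15, 2, -20]
R4 ← R4 + (5/6)·R1: [0, -25/2, 7/3, -67/3]
R3 ← R3 − (60/127)·R2: [0, 0, -36/127, -720/127]
R4 ← R4 − (50/127)·R2: [0, 0, 164/381, -3959/381]
R4 ← R4 + (41/27)·R3: [0, 0, 0, -19]
4 pivots among 4 columns.
Every column is a pivot column, so the columns are linearly independent.

yes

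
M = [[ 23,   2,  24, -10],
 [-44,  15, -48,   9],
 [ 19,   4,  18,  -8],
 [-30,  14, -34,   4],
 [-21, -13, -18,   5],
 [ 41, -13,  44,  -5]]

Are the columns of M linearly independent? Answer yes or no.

yes

Row reduce M to echelon form.
R2 ← R2 + (44/23)·R1: [0, 433/23, -48/23, -233/23]
R3 ← R3 − (19/23)·R1: [0, 54/23, -42/23, 6/23]
R4 ← R4 + (30/23)·R1: [0, 382/23, -62/23, -208/23]
R5 ← R5 + (21/23)·R1: [0, -257/23, 90/23, -95/23]
R6 ← R6 − (41/23)·R1: [0, -381/23, 28/23, 295/23]
R3 ← R3 − (54/433)·R2: [0, 0, -678/433, 660/433]
R4 ← R4 − (382/433)·R2: [0, 0, -370/433, -46/433]
R5 ← R5 + (257/433)·R2: [0, 0, 1158/433, -4392/433]
R6 ← R6 + (381/433)·R2: [0, 0, -268/433, 1694/433]
R4 ← R4 − (185/339)·R3: [0, 0, 0, -106/113]
R5 ← R5 + (193/113)·R3: [0, 0, 0, -852/113]
R6 ← R6 − (134/339)·R3: [0, 0, 0, 374/113]
R5 ← R5 − (426/53)·R4: [0, 0, 0, 0]
R6 ← R6 + (187/53)·R4: [0, 0, 0, 0]
4 pivots among 4 columns.
Every column is a pivot column, so the columns are linearly independent.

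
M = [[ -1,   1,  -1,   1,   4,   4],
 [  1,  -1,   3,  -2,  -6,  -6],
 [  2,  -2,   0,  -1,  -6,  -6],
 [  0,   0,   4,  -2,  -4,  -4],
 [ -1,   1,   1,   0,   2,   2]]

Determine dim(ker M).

4

Row reduce to echelon form.
R2 ← R2 + R1: [0, 0, 2, -1, -2, -2]
R3 ← R3 + (2)·R1: [0, 0, -2, 1, 2, 2]
R5 ← R5 − R1: [0, 0, 2, -1, -2, -2]
R3 ← R3 + R2: [0, 0, 0, 0, 0, 0]
R4 ← R4 − (2)·R2: [0, 0, 0, 0, 0, 0]
R5 ← R5 − R2: [0, 0, 0, 0, 0, 0]
2 nonzero rows, so rank(M) = 2.
M has 6 columns; by rank–nullity, nullity = 6 − 2 = 4.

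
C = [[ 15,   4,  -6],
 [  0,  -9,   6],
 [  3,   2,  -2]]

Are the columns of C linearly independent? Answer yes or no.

no

Row reduce C to echelon form.
R3 ← R3 − (1/5)·R1: [0, 6/5, -4/5]
R3 ← R3 + (2/15)·R2: [0, 0, 0]
2 pivots among 3 columns.
Only 2 < 3 pivot columns, so the columns are linearly dependent.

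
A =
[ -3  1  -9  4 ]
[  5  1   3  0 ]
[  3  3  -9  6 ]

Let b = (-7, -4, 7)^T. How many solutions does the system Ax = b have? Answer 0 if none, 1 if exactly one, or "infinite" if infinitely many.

Row reduce the augmented matrix [A | b].
R2 ← R2 + (5/3)·R1: [0, 8/3, -12, 20/3, -47/3]
R3 ← R3 + R1: [0, 4, -18, 10, 0]
R3 ← R3 − (3/2)·R2: [0, 0, 0, 0, 47/2]
The echelon form has 3 nonzero rows; the last pivot sits in the augmented column, so rank(A) = 2 but rank([A|b]) = 3.
Since the ranks differ, the system is inconsistent.
It has no solutions.

0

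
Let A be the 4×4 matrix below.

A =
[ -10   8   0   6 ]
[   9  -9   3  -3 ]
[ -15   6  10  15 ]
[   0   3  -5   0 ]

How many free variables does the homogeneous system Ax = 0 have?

Row reduce to echelon form.
R2 ← R2 + (9/10)·R1: [0, -9/5, 3, 12/5]
R3 ← R3 − (3/2)·R1: [0, -6, 10, 6]
R3 ← R3 − (10/3)·R2: [0, 0, 0, -2]
R4 ← R4 + (5/3)·R2: [0, 0, 0, 4]
R4 ← R4 + (2)·R3: [0, 0, 0, 0]
3 nonzero rows, so rank(A) = 3.
A has 4 columns; by rank–nullity, nullity = 4 − 3 = 1.

1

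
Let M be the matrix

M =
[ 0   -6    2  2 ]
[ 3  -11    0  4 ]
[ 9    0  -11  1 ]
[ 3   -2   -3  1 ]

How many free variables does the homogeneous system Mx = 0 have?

2

Row reduce to echelon form.
Swap R1 ↔ R2
R3 ← R3 − (3)·R1: [0, 33, -11, -11]
R4 ← R4 − R1: [0, 9, -3, -3]
R3 ← R3 + (11/2)·R2: [0, 0, 0, 0]
R4 ← R4 + (3/2)·R2: [0, 0, 0, 0]
2 nonzero rows, so rank(M) = 2.
M has 4 columns; by rank–nullity, nullity = 4 − 2 = 2.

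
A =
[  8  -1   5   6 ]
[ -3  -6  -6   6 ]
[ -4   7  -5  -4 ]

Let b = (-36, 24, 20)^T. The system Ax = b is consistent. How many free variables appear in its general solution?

1

Row reduce the augmented matrix [A | b].
R2 ← R2 + (3/8)·R1: [0, -51/8, -33/8, 33/4, 21/2]
R3 ← R3 + (1/2)·R1: [0, 13/2, -5/2, -1, 2]
R3 ← R3 + (52/51)·R2: [0, 0, -114/17, 126/17, 216/17]
The echelon form has 3 nonzero rows, and every pivot lies in the first 4 columns, so rank(A) = rank([A|b]) = 3.
The system is consistent.
Free variables = (unknowns) − (rank) = 4 − 3 = 1.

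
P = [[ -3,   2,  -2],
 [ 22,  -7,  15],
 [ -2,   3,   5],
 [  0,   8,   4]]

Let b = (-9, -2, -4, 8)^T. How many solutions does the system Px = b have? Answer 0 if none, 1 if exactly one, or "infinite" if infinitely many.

0

Row reduce the augmented matrix [P | b].
R2 ← R2 + (22/3)·R1: [0, 23/3, 1/3, -68]
R3 ← R3 − (2/3)·R1: [0, 5/3, 19/3, 2]
R3 ← R3 − (5/23)·R2: [0, 0, 144/23, 386/23]
R4 ← R4 − (24/23)·R2: [0, 0, 84/23, 1816/23]
R4 ← R4 − (7/12)·R3: [0, 0, 0, 415/6]
The echelon form has 4 nonzero rows; the last pivot sits in the augmented column, so rank(P) = 3 but rank([P|b]) = 4.
Since the ranks differ, the system is inconsistent.
It has no solutions.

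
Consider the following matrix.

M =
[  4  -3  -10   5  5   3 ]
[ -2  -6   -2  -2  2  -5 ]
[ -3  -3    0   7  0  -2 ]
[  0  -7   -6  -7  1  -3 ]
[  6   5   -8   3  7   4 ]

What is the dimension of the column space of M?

Row reduce to echelon form.
R2 ← R2 + (1/2)·R1: [0, -15/2, -7, 1/2, 9/2, -7/2]
R3 ← R3 + (3/4)·R1: [0, -21/4, -15/2, 43/4, 15/4, 1/4]
R5 ← R5 − (3/2)·R1: [0, 19/2, 7, -9/2, -1/2, -1/2]
R3 ← R3 − (7/10)·R2: [0, 0, -13/5, 52/5, 3/5, 27/10]
R4 ← R4 − (14/15)·R2: [0, 0, 8/15, -112/15, -16/5, 4/15]
R5 ← R5 + (19/15)·R2: [0, 0, -28/15, -58/15, 26/5, -74/15]
R4 ← R4 + (8/39)·R3: [0, 0, 0, -16/3, -40/13, 32/39]
R5 ← R5 − (28/39)·R3: [0, 0, 0, -34/3, 62/13, -268/39]
R5 ← R5 − (17/8)·R4: [0, 0, 0, 0, 147/13, -112/13]
Echelon form has 5 nonzero rows, so rank(M) = 5.
The column space has dimension equal to the rank: 5.

5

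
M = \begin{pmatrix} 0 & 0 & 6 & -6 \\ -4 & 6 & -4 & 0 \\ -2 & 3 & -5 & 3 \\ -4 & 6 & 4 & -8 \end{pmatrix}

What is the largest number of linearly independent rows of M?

2

Row reduce to echelon form.
Swap R1 ↔ R2
R3 ← R3 − (1/2)·R1: [0, 0, -3, 3]
R4 ← R4 − R1: [0, 0, 8, -8]
R3 ← R3 + (1/2)·R2: [0, 0, 0, 0]
R4 ← R4 − (4/3)·R2: [0, 0, 0, 0]
Echelon form has 2 nonzero rows, so rank(M) = 2.
The rank gives the maximum number of linearly independent rows: 2.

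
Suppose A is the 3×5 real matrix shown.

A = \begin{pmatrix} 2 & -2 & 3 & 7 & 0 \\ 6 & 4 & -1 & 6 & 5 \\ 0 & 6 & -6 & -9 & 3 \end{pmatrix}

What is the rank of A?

2

Row reduce to echelon form.
R2 ← R2 − (3)·R1: [0, 10, -10, -15, 5]
R3 ← R3 − (3/5)·R2: [0, 0, 0, 0, 0]
Echelon form has 2 nonzero rows, so rank(A) = 2.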